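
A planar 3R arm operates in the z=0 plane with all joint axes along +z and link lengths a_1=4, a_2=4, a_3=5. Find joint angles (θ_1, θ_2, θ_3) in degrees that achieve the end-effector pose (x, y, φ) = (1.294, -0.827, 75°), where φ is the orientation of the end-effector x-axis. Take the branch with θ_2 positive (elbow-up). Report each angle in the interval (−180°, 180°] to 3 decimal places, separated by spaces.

wrist centre = target − a_3·(cos φ, sin φ) = (-0.0001, -5.6566)
cos θ_2 = (31.9975−4²−4²)/(2·4·4) = -0.0001; θ_2 = 90.0046° (elbow-up)
β = atan2(-5.6566,-0.0001) = -90.0010°; ψ = atan2(4.0000,3.9997) = 45.0023°
θ_1 = β − ψ = -135.0032°
θ_3 = φ − θ_1 − θ_2 = 119.9987° (wrapped to (-180°,180°])

-135.003 90.005 119.999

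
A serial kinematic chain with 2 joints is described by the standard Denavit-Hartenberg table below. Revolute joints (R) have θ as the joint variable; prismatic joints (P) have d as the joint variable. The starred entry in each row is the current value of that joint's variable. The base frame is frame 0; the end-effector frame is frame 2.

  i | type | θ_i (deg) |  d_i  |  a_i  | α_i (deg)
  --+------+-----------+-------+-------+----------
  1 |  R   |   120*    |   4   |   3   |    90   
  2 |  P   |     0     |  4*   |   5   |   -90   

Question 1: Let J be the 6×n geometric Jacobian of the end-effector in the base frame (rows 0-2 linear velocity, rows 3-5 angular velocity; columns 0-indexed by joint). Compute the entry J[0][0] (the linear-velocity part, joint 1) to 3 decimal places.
axis z_0 = ẑ; lever o_n−o_0 = (-0.5359,8.9282,4.0000)
cross product → J_v[:, 0] = (-8.9282,-0.5359,0.0000)
J_ω[:, 0] = z_0
entry J[0][0] = -8.9282

-8.928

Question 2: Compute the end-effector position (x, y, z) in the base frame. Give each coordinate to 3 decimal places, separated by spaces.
after link 1: o_1 = (-1.5000, 2.5981, 4.0000)
after link 2: o_2 = (-0.5359, 8.9282, 4.0000)

-0.536 8.928 4.000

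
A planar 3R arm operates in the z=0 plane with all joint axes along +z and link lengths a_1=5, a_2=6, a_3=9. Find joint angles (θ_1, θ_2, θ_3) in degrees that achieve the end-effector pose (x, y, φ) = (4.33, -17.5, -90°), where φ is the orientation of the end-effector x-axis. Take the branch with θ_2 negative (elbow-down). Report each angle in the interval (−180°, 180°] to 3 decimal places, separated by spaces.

-30.000 -60.001 0.001

wrist centre = target − a_3·(cos φ, sin φ) = (4.3300, -8.5000)
cos θ_2 = (90.9989−5²−6²)/(2·5·6) = 0.5000; θ_2 = -60.0012° (elbow-down)
β = atan2(-8.5000,4.3300) = -63.0052°; ψ = atan2(-5.1962,7.9999) = -33.0052°
θ_1 = β − ψ = -30.0000°
θ_3 = φ − θ_1 − θ_2 = 0.0012° (wrapped to (-180°,180°])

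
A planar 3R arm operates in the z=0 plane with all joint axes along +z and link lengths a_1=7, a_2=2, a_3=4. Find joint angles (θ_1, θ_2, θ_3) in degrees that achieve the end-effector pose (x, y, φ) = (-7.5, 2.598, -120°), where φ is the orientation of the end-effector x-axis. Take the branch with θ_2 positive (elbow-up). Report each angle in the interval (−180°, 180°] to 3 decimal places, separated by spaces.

wrist centre = target − a_3·(cos φ, sin φ) = (-5.5000, 6.0621)
cos θ_2 = (66.9991−7²−2²)/(2·7·2) = 0.5000; θ_2 = 60.0022° (elbow-up)
β = atan2(6.0621,-5.5000) = 132.2167°; ψ = atan2(1.7321,7.9999) = 12.2167°
θ_1 = β − ψ = 120.0000°
θ_3 = φ − θ_1 − θ_2 = 59.9978° (wrapped to (-180°,180°])

120.000 60.002 59.998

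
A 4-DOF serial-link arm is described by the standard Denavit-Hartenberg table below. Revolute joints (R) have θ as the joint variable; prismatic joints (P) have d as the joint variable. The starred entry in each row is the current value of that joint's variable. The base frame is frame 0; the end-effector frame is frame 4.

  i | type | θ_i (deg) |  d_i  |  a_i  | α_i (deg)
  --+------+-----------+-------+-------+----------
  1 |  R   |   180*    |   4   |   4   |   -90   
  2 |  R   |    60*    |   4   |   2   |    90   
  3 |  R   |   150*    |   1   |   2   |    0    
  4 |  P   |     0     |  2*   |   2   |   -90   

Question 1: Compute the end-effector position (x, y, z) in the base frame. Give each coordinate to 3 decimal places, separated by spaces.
after link 1: o_1 = (-4.0000, 0.0000, 4.0000)
after link 2: o_2 = (-5.0000, -4.0000, 2.2679)
after link 3: o_3 = (-5.0000, -5.0000, 4.2679)
after link 4: o_4 = (-5.8660, -6.0000, 6.7679)

-5.866 -6.000 6.768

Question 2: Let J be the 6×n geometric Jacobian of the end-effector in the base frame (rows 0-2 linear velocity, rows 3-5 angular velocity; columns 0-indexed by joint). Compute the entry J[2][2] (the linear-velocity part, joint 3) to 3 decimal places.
axis z_2 = (-0.8660,0.0000,0.5000); lever o_n−o_2 = (-0.8660,-2.0000,4.5000)
cross product → J_v[:, 2] = (1.0000,3.4641,1.7321)
J_ω[:, 2] = z_2
entry J[2][2] = 1.7321

1.732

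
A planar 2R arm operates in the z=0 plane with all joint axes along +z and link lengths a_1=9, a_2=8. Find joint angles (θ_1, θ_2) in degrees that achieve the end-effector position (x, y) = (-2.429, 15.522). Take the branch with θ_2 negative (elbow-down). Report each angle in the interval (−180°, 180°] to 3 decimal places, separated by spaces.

cos θ_2 = (246.8325−9²−8²)/(2·9·8) = 0.7072; θ_2 = -44.9949° (elbow-down)
β = atan2(15.5220,-2.4290) = 98.8939°; ψ = atan2(-5.6563,14.6574) = -21.1018°
θ_1 = β − ψ = 119.9958°

119.996 -44.995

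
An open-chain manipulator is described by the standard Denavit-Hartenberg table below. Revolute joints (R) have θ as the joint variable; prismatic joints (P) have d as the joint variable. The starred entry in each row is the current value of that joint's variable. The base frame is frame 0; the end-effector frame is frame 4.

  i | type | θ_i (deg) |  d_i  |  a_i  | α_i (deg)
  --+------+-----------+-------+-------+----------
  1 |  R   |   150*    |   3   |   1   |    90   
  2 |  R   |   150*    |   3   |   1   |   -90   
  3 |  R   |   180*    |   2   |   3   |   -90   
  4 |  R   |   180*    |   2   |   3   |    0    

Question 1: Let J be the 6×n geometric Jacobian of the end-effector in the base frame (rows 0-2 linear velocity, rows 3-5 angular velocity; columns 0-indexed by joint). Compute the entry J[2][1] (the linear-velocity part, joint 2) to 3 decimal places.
-1.866

axis z_1 = (0.5000,0.8660,0.0000); lever o_n−o_1 = (4.1160,3.3971,-1.2321)
cross product → J_v[:, 1] = (-1.0670,0.6160,-1.8660)
J_ω[:, 1] = z_1
entry J[2][1] = -1.8660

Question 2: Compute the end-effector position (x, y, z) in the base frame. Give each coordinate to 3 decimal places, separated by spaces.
after link 1: o_1 = (-0.8660, 0.5000, 3.0000)
after link 2: o_2 = (1.3840, 2.6651, 3.5000)
after link 3: o_3 = (-0.0000, 3.4641, 0.2679)
after link 4: o_4 = (3.2500, 3.8971, 1.7679)

3.250 3.897 1.768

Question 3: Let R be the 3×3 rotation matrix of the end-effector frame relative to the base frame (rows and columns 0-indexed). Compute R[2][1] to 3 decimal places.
End-effector y-axis (col 1 of R) = (0.4330,-0.2500,-0.8660)
R[2][1] = -0.8660

-0.866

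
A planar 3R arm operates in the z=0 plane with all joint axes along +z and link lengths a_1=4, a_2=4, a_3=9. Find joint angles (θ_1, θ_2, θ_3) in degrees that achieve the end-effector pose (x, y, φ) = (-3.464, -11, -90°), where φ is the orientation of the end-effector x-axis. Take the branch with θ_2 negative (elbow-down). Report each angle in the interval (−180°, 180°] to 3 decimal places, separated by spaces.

wrist centre = target − a_3·(cos φ, sin φ) = (-3.4640, -2.0000)
cos θ_2 = (15.9993−4²−4²)/(2·4·4) = -0.5000; θ_2 = -120.0015° (elbow-down)
β = atan2(-2.0000,-3.4640) = -149.9993°; ψ = atan2(-3.4641,1.9999) = -60.0007°
θ_1 = β − ψ = -89.9985°
θ_3 = φ − θ_1 − θ_2 = 120.0000° (wrapped to (-180°,180°])

-89.999 -120.001 120.000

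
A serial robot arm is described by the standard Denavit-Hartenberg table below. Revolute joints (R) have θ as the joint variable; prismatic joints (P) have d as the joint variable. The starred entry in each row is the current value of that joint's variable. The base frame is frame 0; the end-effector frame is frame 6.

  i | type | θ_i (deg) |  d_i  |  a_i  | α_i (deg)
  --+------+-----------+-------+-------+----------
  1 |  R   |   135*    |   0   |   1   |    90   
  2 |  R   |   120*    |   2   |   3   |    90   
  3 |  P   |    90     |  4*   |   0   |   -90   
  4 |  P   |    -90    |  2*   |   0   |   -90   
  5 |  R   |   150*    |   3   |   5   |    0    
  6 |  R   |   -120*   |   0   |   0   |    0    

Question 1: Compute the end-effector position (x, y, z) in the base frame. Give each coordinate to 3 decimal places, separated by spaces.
4.268 2.803 2.866

after link 1: o_1 = (-0.7071, 0.7071, 0.0000)
after link 2: o_2 = (1.7678, 1.0607, 2.5981)
after link 3: o_3 = (-0.6817, 3.5101, 4.5981)
after link 4: o_4 = (-1.3888, 4.2173, 2.8660)
after link 5: o_5 = (4.2680, 2.8030, 2.8660)
after link 6: o_6 = (4.2680, 2.8030, 2.8660)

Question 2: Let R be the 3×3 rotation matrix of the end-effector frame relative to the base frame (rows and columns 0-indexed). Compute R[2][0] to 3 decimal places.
0.866

End-effector x-axis (col 0 of R) = (-0.3536,0.3536,0.8660)
R[2][0] = 0.8660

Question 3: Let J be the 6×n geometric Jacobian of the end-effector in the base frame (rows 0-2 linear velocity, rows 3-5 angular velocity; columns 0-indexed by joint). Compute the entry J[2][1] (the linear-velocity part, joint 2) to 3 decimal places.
-2.036

axis z_1 = (0.7071,0.7071,0.0000); lever o_n−o_1 = (4.9751,2.0959,2.8660)
cross product → J_v[:, 1] = (2.0266,-2.0266,-2.0359)
J_ω[:, 1] = z_1
entry J[2][1] = -2.0359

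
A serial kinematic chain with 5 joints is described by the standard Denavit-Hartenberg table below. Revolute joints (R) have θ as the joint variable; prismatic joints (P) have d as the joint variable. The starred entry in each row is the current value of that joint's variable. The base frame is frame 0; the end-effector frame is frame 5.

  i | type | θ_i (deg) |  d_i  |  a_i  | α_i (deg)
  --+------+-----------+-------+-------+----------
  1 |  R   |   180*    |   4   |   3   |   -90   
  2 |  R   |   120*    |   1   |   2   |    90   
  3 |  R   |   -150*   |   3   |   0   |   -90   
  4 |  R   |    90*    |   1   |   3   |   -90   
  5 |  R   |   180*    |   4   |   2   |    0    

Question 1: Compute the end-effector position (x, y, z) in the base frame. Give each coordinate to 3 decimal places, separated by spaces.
after link 1: o_1 = (-3.0000, 0.0000, 4.0000)
after link 2: o_2 = (-2.0000, -1.0000, 2.2679)
after link 3: o_3 = (-4.5981, -1.0000, 0.7679)
after link 4: o_4 = (-1.7500, -0.1340, 1.8349)
after link 5: o_5 = (-1.7500, -2.1340, -2.1651)

-1.750 -2.134 -2.165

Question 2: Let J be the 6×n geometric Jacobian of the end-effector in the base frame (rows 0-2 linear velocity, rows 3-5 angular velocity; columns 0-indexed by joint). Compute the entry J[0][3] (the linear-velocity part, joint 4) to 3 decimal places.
-3.031

axis z_3 = (0.2500,0.8660,-0.4330); lever o_n−o_3 = (2.8481,-1.1340,-2.9330)
cross product → J_v[:, 3] = (-3.0311,-0.5000,-2.7500)
J_ω[:, 3] = z_3
entry J[0][3] = -3.0311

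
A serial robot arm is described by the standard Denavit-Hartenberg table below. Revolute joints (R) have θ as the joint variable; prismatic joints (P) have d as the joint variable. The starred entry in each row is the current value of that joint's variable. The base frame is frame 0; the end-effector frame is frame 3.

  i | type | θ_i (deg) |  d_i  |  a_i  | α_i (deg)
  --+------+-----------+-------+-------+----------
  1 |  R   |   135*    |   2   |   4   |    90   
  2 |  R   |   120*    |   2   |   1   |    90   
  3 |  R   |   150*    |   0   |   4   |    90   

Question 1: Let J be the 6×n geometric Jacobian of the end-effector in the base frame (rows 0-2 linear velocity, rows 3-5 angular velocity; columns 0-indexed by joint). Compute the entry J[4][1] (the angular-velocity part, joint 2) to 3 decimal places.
axis z_1 = (0.7071,0.7071,0.0000); lever o_n−o_1 = (1.9572,3.6996,-2.1340)
cross product → J_v[:, 1] = (-1.5089,1.5089,1.2321)
J_ω[:, 1] = z_1
entry J[4][1] = 0.7071

0.707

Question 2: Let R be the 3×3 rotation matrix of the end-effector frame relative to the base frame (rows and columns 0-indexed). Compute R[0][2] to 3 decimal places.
0.789

End-effector z-axis (col 2 of R) = (0.7891,0.4356,0.4330)
R[0][2] = 0.7891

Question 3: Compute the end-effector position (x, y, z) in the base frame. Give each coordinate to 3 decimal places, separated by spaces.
after link 1: o_1 = (-2.8284, 2.8284, 2.0000)
after link 2: o_2 = (-1.0607, 3.8891, 2.8660)
after link 3: o_3 = (-0.8712, 6.5280, -0.1340)

-0.871 6.528 -0.134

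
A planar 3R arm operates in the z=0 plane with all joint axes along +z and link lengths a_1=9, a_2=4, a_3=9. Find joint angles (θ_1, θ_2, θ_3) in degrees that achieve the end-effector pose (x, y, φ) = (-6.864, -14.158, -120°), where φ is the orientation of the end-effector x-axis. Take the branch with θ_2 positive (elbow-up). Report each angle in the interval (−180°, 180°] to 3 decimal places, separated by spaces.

-135.000 135.003 -120.002

wrist centre = target − a_3·(cos φ, sin φ) = (-2.3640, -6.3638)
cos θ_2 = (46.0861−9²−4²)/(2·9·4) = -0.7071; θ_2 = 135.0025° (elbow-up)
β = atan2(-6.3638,-2.3640) = -110.3789°; ψ = atan2(2.8283,6.1714) = 24.6214°
θ_1 = β − ψ = -135.0004°
θ_3 = φ − θ_1 − θ_2 = -120.0022° (wrapped to (-180°,180°])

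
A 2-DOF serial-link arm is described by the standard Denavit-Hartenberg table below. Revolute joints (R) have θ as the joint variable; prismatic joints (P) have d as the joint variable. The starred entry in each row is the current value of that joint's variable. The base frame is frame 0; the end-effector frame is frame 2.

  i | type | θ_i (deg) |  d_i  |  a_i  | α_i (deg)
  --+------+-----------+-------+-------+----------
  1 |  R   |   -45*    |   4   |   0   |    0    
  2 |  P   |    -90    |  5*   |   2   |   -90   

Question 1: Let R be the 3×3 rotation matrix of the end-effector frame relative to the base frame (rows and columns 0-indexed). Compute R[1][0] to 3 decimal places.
-0.707

End-effector x-axis (col 0 of R) = (-0.7071,-0.7071,0.0000)
R[1][0] = -0.7071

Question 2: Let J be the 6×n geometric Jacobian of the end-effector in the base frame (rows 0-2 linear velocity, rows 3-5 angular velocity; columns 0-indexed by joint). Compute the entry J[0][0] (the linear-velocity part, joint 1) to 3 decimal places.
1.414

axis z_0 = ẑ; lever o_n−o_0 = (-1.4142,-1.4142,9.0000)
cross product → J_v[:, 0] = (1.4142,-1.4142,0.0000)
J_ω[:, 0] = z_0
entry J[0][0] = 1.4142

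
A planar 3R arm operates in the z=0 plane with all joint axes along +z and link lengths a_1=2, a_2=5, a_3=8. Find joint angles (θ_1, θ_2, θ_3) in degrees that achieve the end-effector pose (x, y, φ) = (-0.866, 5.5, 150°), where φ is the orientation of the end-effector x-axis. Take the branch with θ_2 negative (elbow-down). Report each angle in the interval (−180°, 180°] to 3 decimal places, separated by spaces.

wrist centre = target − a_3·(cos φ, sin φ) = (6.0622, 1.5000)
cos θ_2 = (39.0003−2²−5²)/(2·2·5) = 0.5000; θ_2 = -59.9990° (elbow-down)
β = atan2(1.5000,6.0622) = 13.8978°; ψ = atan2(-4.3301,4.5001) = -43.8971°
θ_1 = β − ψ = 57.7949°
θ_3 = φ − θ_1 − θ_2 = 152.2040° (wrapped to (-180°,180°])

57.795 -59.999 152.204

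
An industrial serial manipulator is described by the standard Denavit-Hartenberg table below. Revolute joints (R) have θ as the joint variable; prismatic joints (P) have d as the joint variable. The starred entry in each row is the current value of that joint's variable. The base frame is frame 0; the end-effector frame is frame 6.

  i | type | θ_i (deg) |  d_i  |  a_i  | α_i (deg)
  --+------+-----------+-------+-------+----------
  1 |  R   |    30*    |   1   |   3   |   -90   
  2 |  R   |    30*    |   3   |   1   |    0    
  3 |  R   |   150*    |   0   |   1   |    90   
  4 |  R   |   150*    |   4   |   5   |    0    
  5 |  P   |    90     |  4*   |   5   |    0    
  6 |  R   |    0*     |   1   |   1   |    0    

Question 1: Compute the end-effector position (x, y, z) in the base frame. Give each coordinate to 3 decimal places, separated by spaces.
8.678 5.361 -8.500

after link 1: o_1 = (2.5981, 1.5000, 1.0000)
after link 2: o_2 = (1.8481, 4.5311, 0.5000)
after link 3: o_3 = (0.9821, 4.0311, 0.5000)
after link 4: o_4 = (3.4821, 8.3612, -3.5000)
after link 5: o_5 = (7.8122, 5.8612, -7.5000)
after link 6: o_6 = (8.6782, 5.3612, -8.5000)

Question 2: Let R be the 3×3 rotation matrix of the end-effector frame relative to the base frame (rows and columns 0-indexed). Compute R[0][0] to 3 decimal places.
End-effector x-axis (col 0 of R) = (0.8660,-0.5000,-0.0000)
R[0][0] = 0.8660

0.866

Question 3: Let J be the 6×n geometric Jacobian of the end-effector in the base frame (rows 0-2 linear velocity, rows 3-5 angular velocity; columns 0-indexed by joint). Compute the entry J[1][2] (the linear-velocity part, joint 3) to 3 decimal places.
axis z_2 = (-0.5000,0.8660,0.0000); lever o_n−o_2 = (6.8301,0.8301,-9.0000)
cross product → J_v[:, 2] = (-7.7942,-4.5000,-6.3301)
J_ω[:, 2] = z_2
entry J[1][2] = -4.5000

-4.500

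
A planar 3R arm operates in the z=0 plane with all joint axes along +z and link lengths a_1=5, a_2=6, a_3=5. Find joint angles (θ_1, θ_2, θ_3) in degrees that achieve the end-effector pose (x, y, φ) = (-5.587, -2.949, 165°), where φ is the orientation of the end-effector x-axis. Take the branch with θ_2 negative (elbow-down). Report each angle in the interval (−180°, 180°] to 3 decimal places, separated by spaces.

wrist centre = target − a_3·(cos φ, sin φ) = (-0.7574, -4.2431)
cos θ_2 = (18.5775−5²−6²)/(2·5·6) = -0.7070; θ_2 = -134.9948° (elbow-down)
β = atan2(-4.2431,-0.7574) = -100.1204°; ψ = atan2(-4.2430,0.7577) = -79.8745°
θ_1 = β − ψ = -20.2459°
θ_3 = φ − θ_1 − θ_2 = -39.7593° (wrapped to (-180°,180°])

-20.246 -134.995 -39.759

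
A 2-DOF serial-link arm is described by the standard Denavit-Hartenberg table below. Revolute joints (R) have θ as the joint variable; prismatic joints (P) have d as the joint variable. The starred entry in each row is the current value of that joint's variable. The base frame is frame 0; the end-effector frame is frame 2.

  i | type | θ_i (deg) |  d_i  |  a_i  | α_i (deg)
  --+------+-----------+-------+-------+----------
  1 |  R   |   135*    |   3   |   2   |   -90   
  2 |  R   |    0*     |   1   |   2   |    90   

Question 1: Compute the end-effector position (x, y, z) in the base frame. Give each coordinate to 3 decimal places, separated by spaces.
after link 1: o_1 = (-1.4142, 1.4142, 3.0000)
after link 2: o_2 = (-3.5355, 2.1213, 3.0000)

-3.536 2.121 3.000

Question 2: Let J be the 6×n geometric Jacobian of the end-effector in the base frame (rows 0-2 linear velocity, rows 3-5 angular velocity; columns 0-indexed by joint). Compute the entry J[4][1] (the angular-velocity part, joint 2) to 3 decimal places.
axis z_1 = (-0.7071,-0.7071,0.0000); lever o_n−o_1 = (-2.1213,0.7071,0.0000)
cross product → J_v[:, 1] = (-0.0000,-0.0000,-2.0000)
J_ω[:, 1] = z_1
entry J[4][1] = -0.7071

-0.707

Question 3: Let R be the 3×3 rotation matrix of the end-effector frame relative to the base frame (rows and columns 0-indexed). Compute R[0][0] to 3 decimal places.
End-effector x-axis (col 0 of R) = (-0.7071,0.7071,0.0000)
R[0][0] = -0.7071

-0.707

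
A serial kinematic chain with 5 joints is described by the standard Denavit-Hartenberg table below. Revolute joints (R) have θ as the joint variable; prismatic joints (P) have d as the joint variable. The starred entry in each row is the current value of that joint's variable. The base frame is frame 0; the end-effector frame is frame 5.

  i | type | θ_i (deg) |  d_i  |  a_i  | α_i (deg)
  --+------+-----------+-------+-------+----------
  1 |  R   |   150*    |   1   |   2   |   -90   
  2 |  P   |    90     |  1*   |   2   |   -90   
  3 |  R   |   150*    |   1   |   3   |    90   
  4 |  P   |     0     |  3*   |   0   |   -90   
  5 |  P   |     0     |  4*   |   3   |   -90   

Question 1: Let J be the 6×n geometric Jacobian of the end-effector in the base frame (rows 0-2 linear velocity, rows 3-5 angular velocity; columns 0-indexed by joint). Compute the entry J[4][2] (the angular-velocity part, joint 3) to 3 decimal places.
-0.500

axis z_2 = (0.8660,-0.5000,-0.0000); lever o_n−o_2 = (7.1292,2.3481,3.6962)
cross product → J_v[:, 2] = (-1.8481,-3.2010,5.5981)
J_ω[:, 2] = z_2
entry J[4][2] = -0.5000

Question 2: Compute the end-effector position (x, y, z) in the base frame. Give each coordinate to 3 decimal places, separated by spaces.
4.897 2.482 2.696

after link 1: o_1 = (-1.7321, 1.0000, 1.0000)
after link 2: o_2 = (-2.2321, 0.1340, -1.0000)
after link 3: o_3 = (-0.6160, 0.9330, 1.5981)
after link 4: o_4 = (0.6830, 3.1830, 0.0981)
after link 5: o_5 = (4.8971, 2.4821, 2.6962)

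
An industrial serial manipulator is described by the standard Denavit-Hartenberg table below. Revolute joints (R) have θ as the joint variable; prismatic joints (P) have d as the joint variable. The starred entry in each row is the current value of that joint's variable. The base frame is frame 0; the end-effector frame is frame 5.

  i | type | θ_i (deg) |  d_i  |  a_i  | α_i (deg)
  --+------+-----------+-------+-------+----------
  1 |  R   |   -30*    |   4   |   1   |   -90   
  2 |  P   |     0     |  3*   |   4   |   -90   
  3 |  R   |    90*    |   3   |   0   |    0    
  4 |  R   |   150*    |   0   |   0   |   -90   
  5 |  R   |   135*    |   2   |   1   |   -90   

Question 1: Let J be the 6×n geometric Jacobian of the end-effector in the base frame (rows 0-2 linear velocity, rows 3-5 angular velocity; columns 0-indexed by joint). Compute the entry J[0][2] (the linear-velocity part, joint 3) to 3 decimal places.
axis z_2 = (0.0000,0.0000,-1.0000); lever o_n−o_2 = (2.0000,-0.7071,-2.2929)
cross product → J_v[:, 2] = (-0.7071,-2.0000,-0.0000)
J_ω[:, 2] = z_2
entry J[0][2] = -0.7071

-0.707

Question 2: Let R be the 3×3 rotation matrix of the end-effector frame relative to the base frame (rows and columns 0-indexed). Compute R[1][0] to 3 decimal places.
End-effector x-axis (col 0 of R) = (0.0000,-0.7071,0.7071)
R[1][0] = -0.7071

-0.707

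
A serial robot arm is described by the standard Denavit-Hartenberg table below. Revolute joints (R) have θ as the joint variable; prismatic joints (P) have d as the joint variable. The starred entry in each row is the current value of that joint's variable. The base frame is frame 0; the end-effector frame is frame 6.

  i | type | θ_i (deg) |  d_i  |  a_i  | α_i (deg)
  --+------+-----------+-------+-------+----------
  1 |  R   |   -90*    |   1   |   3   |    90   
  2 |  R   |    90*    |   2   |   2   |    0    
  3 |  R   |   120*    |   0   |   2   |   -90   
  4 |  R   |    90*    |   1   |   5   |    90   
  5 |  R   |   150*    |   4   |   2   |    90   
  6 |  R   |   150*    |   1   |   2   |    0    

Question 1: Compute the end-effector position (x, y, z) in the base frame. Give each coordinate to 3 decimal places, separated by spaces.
after link 1: o_1 = (0.0000, -3.0000, 1.0000)
after link 2: o_2 = (-2.0000, -3.0000, 3.0000)
after link 3: o_3 = (-2.0000, -1.2679, 2.0000)
after link 4: o_4 = (3.0000, -1.7679, 1.1340)
after link 5: o_5 = (1.2679, 1.1962, -1.7321)
after link 6: o_6 = (3.2679, 2.0622, -2.2321)

3.268 2.062 -2.232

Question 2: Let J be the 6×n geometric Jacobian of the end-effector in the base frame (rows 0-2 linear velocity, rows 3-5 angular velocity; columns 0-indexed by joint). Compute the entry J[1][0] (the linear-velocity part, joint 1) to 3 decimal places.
3.268

axis z_0 = ẑ; lever o_n−o_0 = (3.2679,2.0622,-2.2321)
cross product → J_v[:, 0] = (-2.0622,3.2679,0.0000)
J_ω[:, 0] = z_0
entry J[1][0] = 3.2679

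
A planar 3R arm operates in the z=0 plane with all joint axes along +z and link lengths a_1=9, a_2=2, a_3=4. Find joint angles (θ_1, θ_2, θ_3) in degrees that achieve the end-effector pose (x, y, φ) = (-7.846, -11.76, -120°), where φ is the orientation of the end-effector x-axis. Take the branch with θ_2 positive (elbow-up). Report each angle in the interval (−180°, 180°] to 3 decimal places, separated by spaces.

wrist centre = target − a_3·(cos φ, sin φ) = (-5.8460, -8.2959)
cos θ_2 = (102.9976−9²−2²)/(2·9·2) = 0.4999; θ_2 = 60.0043° (elbow-up)
β = atan2(-8.2959,-5.8460) = -125.1718°; ψ = atan2(1.7321,9.9999) = 9.8270°
θ_1 = β − ψ = -134.9988°
θ_3 = φ − θ_1 − θ_2 = -45.0055° (wrapped to (-180°,180°])

-134.999 60.004 -45.006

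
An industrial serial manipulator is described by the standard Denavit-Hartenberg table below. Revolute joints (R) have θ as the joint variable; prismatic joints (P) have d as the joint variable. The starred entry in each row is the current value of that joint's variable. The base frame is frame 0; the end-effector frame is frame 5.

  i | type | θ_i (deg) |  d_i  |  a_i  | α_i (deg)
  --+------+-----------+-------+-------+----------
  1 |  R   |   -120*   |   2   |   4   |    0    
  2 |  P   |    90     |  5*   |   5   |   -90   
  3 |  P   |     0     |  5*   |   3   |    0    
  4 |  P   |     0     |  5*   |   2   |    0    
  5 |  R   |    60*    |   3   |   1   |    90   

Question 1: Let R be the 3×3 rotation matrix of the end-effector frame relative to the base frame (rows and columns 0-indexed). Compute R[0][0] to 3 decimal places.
0.433

End-effector x-axis (col 0 of R) = (0.4330,-0.2500,-0.8660)
R[0][0] = 0.4330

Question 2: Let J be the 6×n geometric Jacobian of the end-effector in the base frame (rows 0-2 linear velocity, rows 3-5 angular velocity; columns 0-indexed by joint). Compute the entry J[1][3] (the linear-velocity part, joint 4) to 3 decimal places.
0.866

prismatic axis z_3 = (0.5000,0.8660,0.0000)
J_v[:, 3] = z_3; J_ω[:, 3] = (0,0,0)
entry J[1][3] = 0.8660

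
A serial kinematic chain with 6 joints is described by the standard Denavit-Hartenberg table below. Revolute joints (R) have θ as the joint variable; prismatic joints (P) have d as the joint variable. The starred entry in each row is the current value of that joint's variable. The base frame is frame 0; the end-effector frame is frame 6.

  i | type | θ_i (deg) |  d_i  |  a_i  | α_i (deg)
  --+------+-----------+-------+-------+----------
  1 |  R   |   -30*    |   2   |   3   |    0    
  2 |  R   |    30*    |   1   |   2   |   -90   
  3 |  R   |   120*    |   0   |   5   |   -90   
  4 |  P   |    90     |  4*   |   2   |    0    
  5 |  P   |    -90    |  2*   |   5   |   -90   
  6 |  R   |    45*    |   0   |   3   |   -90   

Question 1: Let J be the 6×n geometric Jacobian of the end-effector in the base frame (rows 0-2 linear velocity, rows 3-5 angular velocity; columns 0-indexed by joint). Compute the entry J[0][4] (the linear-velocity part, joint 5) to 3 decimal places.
prismatic axis z_4 = (-0.8660,0.0000,0.5000)
J_v[:, 4] = z_4; J_ω[:, 4] = (0,0,0)
entry J[0][4] = -0.8660

-0.866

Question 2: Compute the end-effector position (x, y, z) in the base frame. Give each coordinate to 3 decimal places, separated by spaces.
-4.822 -3.500 -5.558

after link 1: o_1 = (2.5981, -1.5000, 2.0000)
after link 2: o_2 = (4.5981, -1.5000, 3.0000)
after link 3: o_3 = (2.0981, -1.5000, -1.3301)
after link 4: o_4 = (-1.3660, -3.5000, 0.6699)
after link 5: o_5 = (-5.5981, -3.5000, -2.6603)
after link 6: o_6 = (-4.8216, -3.5000, -5.5580)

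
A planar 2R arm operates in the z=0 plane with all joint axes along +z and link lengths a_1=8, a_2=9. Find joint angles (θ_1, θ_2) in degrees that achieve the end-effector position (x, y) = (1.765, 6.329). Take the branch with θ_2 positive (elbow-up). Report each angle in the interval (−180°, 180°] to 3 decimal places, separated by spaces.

cos θ_2 = (43.1715−8²−9²)/(2·8·9) = -0.7071; θ_2 = 135.0029° (elbow-up)
β = atan2(6.3290,1.7650) = 74.4175°; ψ = atan2(6.3636,1.6357) = 75.5847°
θ_1 = β − ψ = -1.1672°

-1.167 135.003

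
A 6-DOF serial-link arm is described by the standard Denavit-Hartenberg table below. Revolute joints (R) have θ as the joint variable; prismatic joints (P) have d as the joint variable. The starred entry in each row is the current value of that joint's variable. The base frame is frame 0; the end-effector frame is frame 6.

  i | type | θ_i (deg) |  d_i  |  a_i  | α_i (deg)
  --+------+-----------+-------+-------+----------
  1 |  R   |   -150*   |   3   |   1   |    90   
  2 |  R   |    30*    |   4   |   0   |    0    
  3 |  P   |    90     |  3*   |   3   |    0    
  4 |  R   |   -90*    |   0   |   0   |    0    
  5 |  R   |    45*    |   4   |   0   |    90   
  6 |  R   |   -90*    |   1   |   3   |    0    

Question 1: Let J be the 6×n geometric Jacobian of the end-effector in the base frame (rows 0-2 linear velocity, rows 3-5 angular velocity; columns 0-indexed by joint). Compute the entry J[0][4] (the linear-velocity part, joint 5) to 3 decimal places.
axis z_4 = (-0.5000,0.8660,0.0000); lever o_n−o_4 = (-1.3365,0.3831,-0.2588)
cross product → J_v[:, 4] = (-0.2241,-0.1294,0.9659)
J_ω[:, 4] = z_4
entry J[0][4] = -0.2241

-0.224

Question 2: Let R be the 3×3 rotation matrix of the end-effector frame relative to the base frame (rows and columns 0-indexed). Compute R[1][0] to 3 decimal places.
-0.866

End-effector x-axis (col 0 of R) = (0.5000,-0.8660,-0.0000)
R[1][0] = -0.8660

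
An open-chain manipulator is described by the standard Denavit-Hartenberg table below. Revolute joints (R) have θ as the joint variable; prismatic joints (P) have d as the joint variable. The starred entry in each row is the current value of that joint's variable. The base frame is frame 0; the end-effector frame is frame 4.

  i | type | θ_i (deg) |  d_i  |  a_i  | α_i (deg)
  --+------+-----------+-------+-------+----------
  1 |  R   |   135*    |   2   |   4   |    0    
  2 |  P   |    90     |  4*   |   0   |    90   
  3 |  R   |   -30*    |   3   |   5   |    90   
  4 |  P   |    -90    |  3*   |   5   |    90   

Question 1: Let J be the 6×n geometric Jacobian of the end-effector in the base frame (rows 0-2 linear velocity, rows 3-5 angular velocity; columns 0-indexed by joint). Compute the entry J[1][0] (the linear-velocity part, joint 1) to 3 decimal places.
axis z_0 = ẑ; lever o_n−o_0 = (-3.4154,-0.5870,0.9019)
cross product → J_v[:, 0] = (0.5870,-3.4154,0.0000)
J_ω[:, 0] = z_0
entry J[1][0] = -3.4154

-3.415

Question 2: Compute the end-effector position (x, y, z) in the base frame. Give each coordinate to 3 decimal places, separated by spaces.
-3.415 -0.587 0.902

after link 1: o_1 = (-2.8284, 2.8284, 2.0000)
after link 2: o_2 = (-2.8284, 2.8284, 6.0000)
after link 3: o_3 = (-8.0116, 1.8879, 3.5000)
after link 4: o_4 = (-3.4154, -0.5870, 0.9019)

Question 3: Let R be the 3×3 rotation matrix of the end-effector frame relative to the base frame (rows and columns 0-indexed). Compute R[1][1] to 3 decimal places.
0.354

End-effector y-axis (col 1 of R) = (0.3536,0.3536,-0.8660)
R[1][1] = 0.3536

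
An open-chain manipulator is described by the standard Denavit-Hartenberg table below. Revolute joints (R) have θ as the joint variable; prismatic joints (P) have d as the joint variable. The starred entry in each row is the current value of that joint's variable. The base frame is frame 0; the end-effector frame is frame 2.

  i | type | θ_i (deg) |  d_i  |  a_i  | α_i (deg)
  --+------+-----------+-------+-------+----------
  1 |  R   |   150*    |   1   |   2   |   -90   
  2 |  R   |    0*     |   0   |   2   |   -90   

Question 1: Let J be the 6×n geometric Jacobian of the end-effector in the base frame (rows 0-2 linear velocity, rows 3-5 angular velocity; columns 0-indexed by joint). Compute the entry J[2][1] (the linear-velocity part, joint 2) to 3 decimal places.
axis z_1 = (-0.5000,-0.8660,0.0000); lever o_n−o_1 = (-1.7321,1.0000,0.0000)
cross product → J_v[:, 1] = (-0.0000,-0.0000,-2.0000)
J_ω[:, 1] = z_1
entry J[2][1] = -2.0000

-2.000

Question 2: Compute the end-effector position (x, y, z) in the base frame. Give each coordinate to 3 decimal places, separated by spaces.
-3.464 2.000 1.000

after link 1: o_1 = (-1.7321, 1.0000, 1.0000)
after link 2: o_2 = (-3.4641, 2.0000, 1.0000)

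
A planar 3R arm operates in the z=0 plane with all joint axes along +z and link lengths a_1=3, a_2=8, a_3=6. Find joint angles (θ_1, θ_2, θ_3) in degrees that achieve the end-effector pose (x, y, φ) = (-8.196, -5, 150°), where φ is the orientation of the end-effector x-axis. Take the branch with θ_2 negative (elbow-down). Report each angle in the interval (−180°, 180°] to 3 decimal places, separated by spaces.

wrist centre = target − a_3·(cos φ, sin φ) = (-2.9998, -8.0000)
cos θ_2 = (72.9991−3²−8²)/(2·3·8) = -0.0000; θ_2 = -90.0011° (elbow-down)
β = atan2(-8.0000,-2.9998) = -110.5551°; ψ = atan2(-8.0000,2.9998) = -69.4449°
θ_1 = β − ψ = -41.1102°
θ_3 = φ − θ_1 − θ_2 = -78.8887° (wrapped to (-180°,180°])

-41.110 -90.001 -78.889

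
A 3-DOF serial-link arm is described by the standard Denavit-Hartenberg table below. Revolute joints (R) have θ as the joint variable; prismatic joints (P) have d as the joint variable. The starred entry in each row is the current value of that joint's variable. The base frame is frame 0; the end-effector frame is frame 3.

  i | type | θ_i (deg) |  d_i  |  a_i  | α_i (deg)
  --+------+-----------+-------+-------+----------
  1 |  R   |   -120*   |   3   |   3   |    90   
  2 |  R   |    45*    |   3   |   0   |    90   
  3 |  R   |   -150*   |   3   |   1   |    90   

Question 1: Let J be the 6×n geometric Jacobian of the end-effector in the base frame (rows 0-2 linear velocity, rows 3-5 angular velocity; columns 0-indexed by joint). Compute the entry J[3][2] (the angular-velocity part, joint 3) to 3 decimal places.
axis z_2 = (-0.3536,-0.6124,-0.7071); lever o_n−o_2 = (-0.3215,-1.5568,-2.7337)
cross product → J_v[:, 2] = (0.5732,-0.7392,0.3536)
J_ω[:, 2] = z_2
entry J[3][2] = -0.3536

-0.354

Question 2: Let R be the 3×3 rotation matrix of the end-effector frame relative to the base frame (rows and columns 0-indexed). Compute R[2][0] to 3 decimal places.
-0.612

End-effector x-axis (col 0 of R) = (0.7392,0.2803,-0.6124)
R[2][0] = -0.6124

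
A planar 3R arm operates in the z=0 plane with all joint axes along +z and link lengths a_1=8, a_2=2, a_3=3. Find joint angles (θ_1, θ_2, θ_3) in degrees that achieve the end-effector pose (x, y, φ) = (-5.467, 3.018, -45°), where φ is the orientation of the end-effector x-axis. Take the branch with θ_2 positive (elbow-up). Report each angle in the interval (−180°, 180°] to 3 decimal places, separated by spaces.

wrist centre = target − a_3·(cos φ, sin φ) = (-7.5883, 5.1393)
cos θ_2 = (83.9952−8²−2²)/(2·8·2) = 0.4999; θ_2 = 60.0099° (elbow-up)
β = atan2(5.1393,-7.5883) = 145.8915°; ψ = atan2(1.7322,8.9997) = 10.8948°
θ_1 = β − ψ = 134.9967°
θ_3 = φ − θ_1 − θ_2 = 119.9934° (wrapped to (-180°,180°])

134.997 60.010 119.993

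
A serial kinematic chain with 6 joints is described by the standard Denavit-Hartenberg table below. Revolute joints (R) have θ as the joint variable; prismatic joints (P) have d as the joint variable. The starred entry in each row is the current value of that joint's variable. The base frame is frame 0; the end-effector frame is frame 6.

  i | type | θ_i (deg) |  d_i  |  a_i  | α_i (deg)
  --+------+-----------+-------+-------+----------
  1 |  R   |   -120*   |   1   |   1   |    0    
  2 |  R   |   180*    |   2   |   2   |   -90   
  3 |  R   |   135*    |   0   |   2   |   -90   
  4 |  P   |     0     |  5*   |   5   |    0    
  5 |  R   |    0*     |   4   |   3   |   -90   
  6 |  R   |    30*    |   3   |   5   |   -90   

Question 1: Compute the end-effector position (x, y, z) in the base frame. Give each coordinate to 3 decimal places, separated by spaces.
after link 1: o_1 = (-0.5000, -0.8660, 1.0000)
after link 2: o_2 = (0.5000, 0.8660, 3.0000)
after link 3: o_3 = (-0.2071, -0.3587, 1.5858)
after link 4: o_4 = (-3.7426, -6.4824, 1.5858)
after link 5: o_5 = (-6.2175, -10.7691, 2.2929)
after link 6: o_6 = (-4.2665, -13.3898, -2.5367)

-4.266 -13.390 -2.537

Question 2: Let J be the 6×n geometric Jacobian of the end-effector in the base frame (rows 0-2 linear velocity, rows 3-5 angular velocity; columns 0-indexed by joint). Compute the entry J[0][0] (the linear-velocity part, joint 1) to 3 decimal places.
axis z_0 = ẑ; lever o_n−o_0 = (-4.2665,-13.3898,-2.5367)
cross product → J_v[:, 0] = (13.3898,-4.2665,0.0000)
J_ω[:, 0] = z_0
entry J[0][0] = 13.3898

13.390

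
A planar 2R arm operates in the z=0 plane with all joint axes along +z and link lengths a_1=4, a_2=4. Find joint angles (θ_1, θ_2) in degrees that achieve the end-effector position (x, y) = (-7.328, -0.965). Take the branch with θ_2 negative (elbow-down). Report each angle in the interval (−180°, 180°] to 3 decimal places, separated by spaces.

-150.002 -44.991

cos θ_2 = (54.6308−4²−4²)/(2·4·4) = 0.7072; θ_2 = -44.9914° (elbow-down)
β = atan2(-0.9650,-7.3280) = -172.4981°; ψ = atan2(-2.8280,6.8289) = -22.4957°
θ_1 = β − ψ = -150.0024°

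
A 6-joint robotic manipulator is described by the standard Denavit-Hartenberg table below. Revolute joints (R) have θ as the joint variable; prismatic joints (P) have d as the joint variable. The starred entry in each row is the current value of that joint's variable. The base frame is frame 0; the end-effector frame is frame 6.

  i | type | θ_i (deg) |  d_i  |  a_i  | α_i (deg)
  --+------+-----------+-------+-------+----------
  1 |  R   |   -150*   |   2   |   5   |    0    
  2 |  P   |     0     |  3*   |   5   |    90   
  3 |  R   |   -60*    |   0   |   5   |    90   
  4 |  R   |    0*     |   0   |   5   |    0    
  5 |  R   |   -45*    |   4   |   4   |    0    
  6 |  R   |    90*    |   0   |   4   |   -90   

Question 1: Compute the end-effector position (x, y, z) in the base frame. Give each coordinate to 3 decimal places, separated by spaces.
after link 1: o_1 = (-4.3301, -2.5000, 2.0000)
after link 2: o_2 = (-8.6603, -5.0000, 5.0000)
after link 3: o_3 = (-10.8253, -6.2500, 0.6699)
after link 4: o_4 = (-12.9904, -7.5000, -3.6603)
after link 5: o_5 = (-9.8009, -8.9245, -8.1097)
after link 6: o_6 = (-12.4399, -7.1822, -10.5592)

-12.440 -7.182 -10.559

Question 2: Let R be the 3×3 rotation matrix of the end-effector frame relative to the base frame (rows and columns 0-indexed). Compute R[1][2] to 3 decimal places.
0.789

End-effector z-axis (col 2 of R) = (-0.0474,0.7891,0.6124)
R[1][2] = 0.7891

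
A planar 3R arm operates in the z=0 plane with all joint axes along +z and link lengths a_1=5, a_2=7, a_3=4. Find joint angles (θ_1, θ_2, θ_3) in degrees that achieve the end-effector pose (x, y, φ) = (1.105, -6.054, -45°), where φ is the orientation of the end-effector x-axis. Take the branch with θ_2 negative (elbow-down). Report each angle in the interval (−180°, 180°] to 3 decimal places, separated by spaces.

wrist centre = target − a_3·(cos φ, sin φ) = (-1.7234, -3.2256)
cos θ_2 = (13.3745−5²−7²)/(2·5·7) = -0.8661; θ_2 = -150.0061° (elbow-down)
β = atan2(-3.2256,-1.7234) = -118.1156°; ψ = atan2(-3.4994,-1.0625) = -106.8904°
θ_1 = β − ψ = -11.2252°
θ_3 = φ − θ_1 − θ_2 = 116.2313° (wrapped to (-180°,180°])

-11.225 -150.006 116.231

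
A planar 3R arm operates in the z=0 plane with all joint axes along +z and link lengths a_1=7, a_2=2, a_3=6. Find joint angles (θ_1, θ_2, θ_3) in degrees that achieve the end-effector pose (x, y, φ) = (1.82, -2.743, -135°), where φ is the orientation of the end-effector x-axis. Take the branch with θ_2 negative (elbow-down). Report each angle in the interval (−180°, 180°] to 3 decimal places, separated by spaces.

wrist centre = target − a_3·(cos φ, sin φ) = (6.0626, 1.4996)
cos θ_2 = (39.0045−7²−2²)/(2·7·2) = -0.4998; θ_2 = -119.9893° (elbow-down)
β = atan2(1.4996,6.0626) = 13.8937°; ψ = atan2(-1.7322,6.0003) = -16.1029°
θ_1 = β − ψ = 29.9966°
θ_3 = φ − θ_1 − θ_2 = -45.0073° (wrapped to (-180°,180°])

29.997 -119.989 -45.007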